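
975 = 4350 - 3375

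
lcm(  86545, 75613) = 7183235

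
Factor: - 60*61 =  - 2^2 * 3^1*5^1*61^1 =- 3660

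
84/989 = 84/989 = 0.08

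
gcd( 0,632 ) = 632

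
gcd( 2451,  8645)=19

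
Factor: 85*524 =44540 = 2^2*5^1*17^1 *131^1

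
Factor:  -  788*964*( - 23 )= 2^4*23^1 * 197^1 * 241^1 =17471536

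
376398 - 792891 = -416493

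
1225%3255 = 1225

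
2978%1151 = 676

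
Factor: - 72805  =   - 5^1*14561^1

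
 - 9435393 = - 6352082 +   -  3083311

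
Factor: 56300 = 2^2*5^2 * 563^1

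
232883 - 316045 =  - 83162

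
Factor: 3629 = 19^1*191^1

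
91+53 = 144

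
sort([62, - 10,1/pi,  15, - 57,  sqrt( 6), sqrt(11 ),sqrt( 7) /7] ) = [ - 57, - 10,1/pi,sqrt( 7)/7, sqrt(6), sqrt( 11) , 15,62]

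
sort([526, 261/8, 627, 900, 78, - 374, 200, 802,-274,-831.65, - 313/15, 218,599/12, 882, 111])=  [  -  831.65, - 374  ,-274, - 313/15,261/8,599/12,78, 111, 200, 218,526, 627, 802 , 882, 900]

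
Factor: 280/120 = 3^(-1) * 7^1=7/3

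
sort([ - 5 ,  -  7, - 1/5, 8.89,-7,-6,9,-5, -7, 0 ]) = [ - 7, - 7, - 7,-6, - 5,  -  5,-1/5, 0,8.89, 9 ]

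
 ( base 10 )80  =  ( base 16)50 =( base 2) 1010000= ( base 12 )68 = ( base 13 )62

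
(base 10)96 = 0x60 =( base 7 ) 165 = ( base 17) 5b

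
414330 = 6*69055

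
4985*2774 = 13828390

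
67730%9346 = 2308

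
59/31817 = 59/31817= 0.00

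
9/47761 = 9/47761= 0.00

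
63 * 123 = 7749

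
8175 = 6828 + 1347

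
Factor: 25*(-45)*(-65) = 3^2*5^4*13^1  =  73125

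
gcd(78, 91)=13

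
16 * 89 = 1424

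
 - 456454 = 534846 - 991300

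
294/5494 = 147/2747 = 0.05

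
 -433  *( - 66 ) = 28578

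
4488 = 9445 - 4957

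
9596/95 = 9596/95 = 101.01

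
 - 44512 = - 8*5564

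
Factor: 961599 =3^1*320533^1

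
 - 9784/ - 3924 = 2446/981=2.49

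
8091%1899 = 495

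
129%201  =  129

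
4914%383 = 318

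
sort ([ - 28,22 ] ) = [ - 28, 22]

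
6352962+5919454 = 12272416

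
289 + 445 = 734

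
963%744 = 219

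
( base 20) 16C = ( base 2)1000010100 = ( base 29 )ia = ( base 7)1360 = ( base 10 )532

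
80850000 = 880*91875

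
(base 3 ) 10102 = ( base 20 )4c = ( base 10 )92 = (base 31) 2U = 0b1011100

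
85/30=17/6 = 2.83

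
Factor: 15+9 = 2^3 * 3^1 = 24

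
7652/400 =1913/100 = 19.13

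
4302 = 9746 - 5444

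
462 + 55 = 517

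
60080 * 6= 360480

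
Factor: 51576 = 2^3*3^1*7^1*307^1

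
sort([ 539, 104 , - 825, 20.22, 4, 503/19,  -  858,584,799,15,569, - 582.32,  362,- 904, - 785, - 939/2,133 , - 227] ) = [ - 904 , - 858,  -  825, - 785 , - 582.32, - 939/2, - 227, 4 , 15,20.22,  503/19, 104,133,362,539  ,  569,584,799]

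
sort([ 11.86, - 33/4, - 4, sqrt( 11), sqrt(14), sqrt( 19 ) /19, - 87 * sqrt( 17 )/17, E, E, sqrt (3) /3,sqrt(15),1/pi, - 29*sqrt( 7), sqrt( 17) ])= [ - 29* sqrt( 7),-87*sqrt( 17)/17, - 33/4,-4, sqrt(19 )/19,1/pi, sqrt(3) /3, E, E, sqrt( 11 ), sqrt (14), sqrt( 15) , sqrt (17), 11.86]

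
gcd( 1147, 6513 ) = 1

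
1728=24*72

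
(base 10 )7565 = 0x1d8d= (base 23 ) e6l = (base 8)16615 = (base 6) 55005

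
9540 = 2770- - 6770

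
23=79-56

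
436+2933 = 3369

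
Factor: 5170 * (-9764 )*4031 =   -  203484396280 = - 2^3*5^1*11^1*29^1  *47^1*139^1*  2441^1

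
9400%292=56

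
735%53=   46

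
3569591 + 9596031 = 13165622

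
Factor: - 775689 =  - 3^1* 258563^1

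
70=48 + 22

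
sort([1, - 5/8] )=[  -  5/8,  1]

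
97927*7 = 685489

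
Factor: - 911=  - 911^1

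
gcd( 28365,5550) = 15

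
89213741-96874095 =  - 7660354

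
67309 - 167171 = - 99862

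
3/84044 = 3/84044  =  0.00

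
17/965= 17/965   =  0.02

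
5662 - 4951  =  711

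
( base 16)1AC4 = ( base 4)1223010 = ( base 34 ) 5vi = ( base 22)E3A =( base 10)6852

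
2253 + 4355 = 6608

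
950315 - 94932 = 855383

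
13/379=13/379=0.03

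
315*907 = 285705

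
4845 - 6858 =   -  2013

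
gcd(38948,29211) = 9737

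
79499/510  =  79499/510 =155.88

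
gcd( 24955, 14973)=4991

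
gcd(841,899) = 29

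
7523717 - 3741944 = 3781773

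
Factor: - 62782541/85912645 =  - 5^(- 1)*7^ (-1 )*13^( - 1)*17^( -1)*29^( - 1)*383^( - 1 ) * 419^1 * 149839^1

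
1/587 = 1/587 = 0.00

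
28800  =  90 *320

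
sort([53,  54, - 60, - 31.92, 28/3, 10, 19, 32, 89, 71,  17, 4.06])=[ - 60,-31.92,  4.06,  28/3 , 10  ,  17,19,32,53,54, 71, 89 ]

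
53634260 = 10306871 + 43327389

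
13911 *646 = 8986506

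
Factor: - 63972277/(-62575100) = 2^( - 2) *5^(-2 ) * 7^( - 1)*89393^( - 1)*63972277^1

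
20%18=2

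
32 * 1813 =58016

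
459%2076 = 459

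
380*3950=1501000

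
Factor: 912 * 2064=2^8 * 3^2 * 19^1*43^1 =1882368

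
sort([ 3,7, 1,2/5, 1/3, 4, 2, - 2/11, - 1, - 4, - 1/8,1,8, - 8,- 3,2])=[ - 8 , - 4, - 3,-1 ,  -  2/11, - 1/8, 1/3, 2/5,  1,1 , 2,2,3, 4,7,8]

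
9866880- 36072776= - 26205896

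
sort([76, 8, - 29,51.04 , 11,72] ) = [ - 29,8,11,51.04, 72, 76]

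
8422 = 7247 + 1175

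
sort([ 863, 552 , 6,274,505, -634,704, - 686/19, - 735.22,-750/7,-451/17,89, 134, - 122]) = [ - 735.22,-634, - 122, - 750/7,- 686/19, - 451/17,6,89,134,  274,505,552 , 704, 863]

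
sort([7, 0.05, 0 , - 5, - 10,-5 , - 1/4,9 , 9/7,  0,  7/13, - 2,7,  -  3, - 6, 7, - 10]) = [ - 10, - 10 , - 6, - 5, - 5, - 3 , - 2 , - 1/4,0, 0,  0.05, 7/13,9/7, 7,7,7 , 9 ] 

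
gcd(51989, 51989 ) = 51989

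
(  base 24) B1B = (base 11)4872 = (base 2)1100011100011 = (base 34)5hd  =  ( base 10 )6371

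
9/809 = 9/809 = 0.01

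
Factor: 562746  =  2^1*3^1*71^1 * 1321^1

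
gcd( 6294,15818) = 2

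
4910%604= 78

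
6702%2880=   942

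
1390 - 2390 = -1000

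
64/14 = 4 + 4/7= 4.57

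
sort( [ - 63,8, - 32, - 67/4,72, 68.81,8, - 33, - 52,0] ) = [ - 63,-52, - 33 , - 32, - 67/4,0, 8,8,68.81,  72]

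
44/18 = 22/9=2.44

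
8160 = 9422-1262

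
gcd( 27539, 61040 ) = 1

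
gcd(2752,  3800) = 8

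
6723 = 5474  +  1249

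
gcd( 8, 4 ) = 4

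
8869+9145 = 18014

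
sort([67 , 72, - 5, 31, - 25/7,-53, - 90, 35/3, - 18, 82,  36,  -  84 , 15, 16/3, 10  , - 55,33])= [-90, - 84,- 55, - 53, - 18, - 5, - 25/7, 16/3,10, 35/3,15, 31, 33,36, 67 , 72,82]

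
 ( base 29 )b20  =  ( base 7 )36066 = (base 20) 1359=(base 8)22135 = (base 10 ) 9309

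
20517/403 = 20517/403 =50.91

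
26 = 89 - 63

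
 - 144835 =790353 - 935188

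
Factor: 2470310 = 2^1*5^1 * 247031^1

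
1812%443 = 40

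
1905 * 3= 5715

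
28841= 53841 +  - 25000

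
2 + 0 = 2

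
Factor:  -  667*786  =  -2^1*3^1* 23^1*29^1*131^1 = -524262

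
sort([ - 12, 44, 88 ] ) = [  -  12, 44,88] 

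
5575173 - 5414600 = 160573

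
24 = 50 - 26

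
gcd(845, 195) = 65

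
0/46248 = 0 =0.00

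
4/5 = 4/5 =0.80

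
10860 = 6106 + 4754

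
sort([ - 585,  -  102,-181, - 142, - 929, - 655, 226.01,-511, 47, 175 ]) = [ - 929,- 655, -585, - 511,-181, - 142 ,-102, 47, 175, 226.01] 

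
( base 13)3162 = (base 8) 15270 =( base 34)5V6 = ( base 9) 10340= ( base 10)6840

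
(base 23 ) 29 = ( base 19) 2h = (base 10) 55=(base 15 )3a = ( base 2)110111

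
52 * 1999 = 103948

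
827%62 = 21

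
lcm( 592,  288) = 10656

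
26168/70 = 373 + 29/35 = 373.83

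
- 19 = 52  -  71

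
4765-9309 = - 4544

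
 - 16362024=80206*(-204 )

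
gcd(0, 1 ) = 1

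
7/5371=7/5371 = 0.00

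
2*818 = 1636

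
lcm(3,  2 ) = 6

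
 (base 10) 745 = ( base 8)1351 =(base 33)mj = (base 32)N9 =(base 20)1h5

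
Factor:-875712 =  - 2^6*3^1*4561^1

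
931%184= 11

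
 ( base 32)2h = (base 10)81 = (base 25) 36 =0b1010001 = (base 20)41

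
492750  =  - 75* ( - 6570 )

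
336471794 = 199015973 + 137455821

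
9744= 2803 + 6941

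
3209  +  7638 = 10847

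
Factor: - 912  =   - 2^4*3^1*19^1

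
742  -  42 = 700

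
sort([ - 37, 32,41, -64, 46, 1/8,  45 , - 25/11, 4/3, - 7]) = [ - 64,  -  37, - 7,-25/11, 1/8, 4/3,32, 41,45, 46 ] 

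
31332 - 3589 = 27743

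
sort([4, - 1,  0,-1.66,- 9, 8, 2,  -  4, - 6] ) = [ - 9 , - 6,  -  4 ,-1.66, - 1 , 0, 2,  4, 8] 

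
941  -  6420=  - 5479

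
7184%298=32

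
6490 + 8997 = 15487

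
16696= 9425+7271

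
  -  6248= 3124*( - 2)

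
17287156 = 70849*244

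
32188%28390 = 3798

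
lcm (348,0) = 0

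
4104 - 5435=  - 1331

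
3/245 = 3/245  =  0.01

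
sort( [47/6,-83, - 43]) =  [-83, - 43 , 47/6]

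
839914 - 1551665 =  - 711751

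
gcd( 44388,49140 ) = 108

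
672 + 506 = 1178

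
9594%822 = 552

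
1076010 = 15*71734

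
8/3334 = 4/1667   =  0.00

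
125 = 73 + 52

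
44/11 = 4=4.00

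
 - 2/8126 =-1/4063 = - 0.00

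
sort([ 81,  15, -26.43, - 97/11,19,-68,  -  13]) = [ - 68, - 26.43, - 13, - 97/11,15, 19,  81 ]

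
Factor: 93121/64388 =2^( -2)*7^1*53^1  *251^1*16097^( - 1)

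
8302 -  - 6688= 14990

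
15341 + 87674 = 103015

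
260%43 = 2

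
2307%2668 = 2307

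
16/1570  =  8/785 = 0.01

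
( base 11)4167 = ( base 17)121A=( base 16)158E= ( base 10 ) 5518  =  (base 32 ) 5CE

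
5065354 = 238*21283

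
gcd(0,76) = 76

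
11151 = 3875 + 7276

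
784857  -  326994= 457863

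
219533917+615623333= 835157250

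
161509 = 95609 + 65900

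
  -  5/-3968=5/3968 = 0.00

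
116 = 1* 116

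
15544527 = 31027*501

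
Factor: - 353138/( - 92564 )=557/146=2^( - 1)*73^( - 1 )*557^1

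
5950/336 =17+17/24 = 17.71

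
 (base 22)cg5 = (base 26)933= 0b1100000010101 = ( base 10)6165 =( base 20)F85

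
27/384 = 9/128 = 0.07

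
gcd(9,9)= 9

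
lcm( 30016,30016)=30016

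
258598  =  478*541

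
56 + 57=113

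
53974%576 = 406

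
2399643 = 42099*57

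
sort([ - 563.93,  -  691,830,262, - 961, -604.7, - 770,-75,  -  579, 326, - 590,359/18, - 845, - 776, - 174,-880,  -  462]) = [ - 961, - 880, - 845 , - 776,-770, - 691,-604.7, - 590,-579,-563.93, -462, - 174, - 75, 359/18 , 262, 326, 830]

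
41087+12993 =54080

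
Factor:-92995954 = - 2^1*41^1*167^1*6791^1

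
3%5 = 3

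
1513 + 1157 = 2670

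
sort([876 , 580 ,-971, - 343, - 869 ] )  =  [ - 971, - 869, - 343,580, 876] 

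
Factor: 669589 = 37^1  *18097^1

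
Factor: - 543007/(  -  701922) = 2^( - 1)*3^( - 1)*13^(  -  1 ) * 23^1 *8999^( -1 )*23609^1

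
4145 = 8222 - 4077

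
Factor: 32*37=2^5  *37^1 = 1184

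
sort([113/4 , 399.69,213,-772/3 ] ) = [- 772/3, 113/4, 213,399.69]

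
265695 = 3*88565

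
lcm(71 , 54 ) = 3834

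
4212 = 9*468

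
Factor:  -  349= - 349^1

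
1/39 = 1/39 = 0.03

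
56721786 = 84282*673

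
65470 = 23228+42242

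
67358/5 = 67358/5= 13471.60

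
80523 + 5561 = 86084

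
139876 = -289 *( - 484) 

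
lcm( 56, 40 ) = 280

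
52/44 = 1 + 2/11 =1.18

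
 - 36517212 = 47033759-83550971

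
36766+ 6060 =42826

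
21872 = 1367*16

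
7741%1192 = 589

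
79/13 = 79/13  =  6.08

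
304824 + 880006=1184830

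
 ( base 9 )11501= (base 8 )17020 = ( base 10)7696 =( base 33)727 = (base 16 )1E10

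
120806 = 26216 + 94590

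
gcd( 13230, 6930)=630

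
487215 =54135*9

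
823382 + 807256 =1630638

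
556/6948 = 139/1737 = 0.08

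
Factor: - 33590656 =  - 2^7*11^1*23857^1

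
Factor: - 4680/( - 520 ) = 3^2  =  9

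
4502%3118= 1384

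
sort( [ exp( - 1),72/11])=[ exp( - 1 ),72/11 ]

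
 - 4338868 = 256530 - 4595398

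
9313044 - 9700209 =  - 387165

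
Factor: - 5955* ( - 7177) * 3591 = 3^4*5^1*7^1*19^1*397^1*7177^1=153475874685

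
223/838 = 223/838 =0.27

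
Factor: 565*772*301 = 131290180 =2^2*5^1*7^1*43^1*113^1*193^1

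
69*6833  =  471477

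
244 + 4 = 248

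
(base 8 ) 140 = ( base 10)96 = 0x60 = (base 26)3i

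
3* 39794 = 119382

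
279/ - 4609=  - 1+4330/4609=-  0.06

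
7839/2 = 3919 + 1/2 = 3919.50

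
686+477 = 1163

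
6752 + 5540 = 12292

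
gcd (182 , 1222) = 26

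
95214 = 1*95214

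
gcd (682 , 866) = 2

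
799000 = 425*1880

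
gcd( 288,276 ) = 12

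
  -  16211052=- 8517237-7693815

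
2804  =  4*701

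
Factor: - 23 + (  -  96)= - 119 = - 7^1*17^1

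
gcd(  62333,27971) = 83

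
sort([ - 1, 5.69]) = [ - 1,5.69]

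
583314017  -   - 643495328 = 1226809345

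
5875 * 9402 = 55236750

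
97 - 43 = 54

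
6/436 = 3/218 = 0.01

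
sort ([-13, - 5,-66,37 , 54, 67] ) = [-66,-13, - 5, 37, 54 , 67] 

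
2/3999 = 2/3999 = 0.00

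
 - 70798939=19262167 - 90061106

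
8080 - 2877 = 5203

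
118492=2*59246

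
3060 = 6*510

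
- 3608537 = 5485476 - 9094013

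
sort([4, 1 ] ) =[1, 4 ] 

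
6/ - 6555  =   - 2/2185 =- 0.00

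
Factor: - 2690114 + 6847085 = 3^1*7^1 * 13^1 * 15227^1 = 4156971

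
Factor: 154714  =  2^1*7^1*43^1*257^1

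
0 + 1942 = 1942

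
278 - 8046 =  - 7768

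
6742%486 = 424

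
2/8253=2/8253 = 0.00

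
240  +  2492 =2732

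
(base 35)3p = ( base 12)AA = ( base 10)130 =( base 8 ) 202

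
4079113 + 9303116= 13382229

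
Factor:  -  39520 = - 2^5*5^1*13^1*  19^1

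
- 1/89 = -1/89   =  - 0.01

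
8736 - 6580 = 2156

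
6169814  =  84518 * 73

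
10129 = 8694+1435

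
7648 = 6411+1237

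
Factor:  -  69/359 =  - 3^1*23^1 * 359^ ( - 1)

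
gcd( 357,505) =1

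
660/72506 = 330/36253 = 0.01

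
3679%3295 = 384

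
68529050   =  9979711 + 58549339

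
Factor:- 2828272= -2^4*47^1 * 3761^1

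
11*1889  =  20779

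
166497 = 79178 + 87319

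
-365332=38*( - 9614) 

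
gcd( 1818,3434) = 202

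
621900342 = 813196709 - 191296367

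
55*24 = 1320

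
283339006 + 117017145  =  400356151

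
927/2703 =309/901= 0.34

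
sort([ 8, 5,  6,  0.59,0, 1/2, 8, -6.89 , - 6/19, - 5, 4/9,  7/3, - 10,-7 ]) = [ - 10, - 7, - 6.89, - 5 , - 6/19, 0,  4/9 , 1/2,0.59,7/3,5, 6 , 8,  8 ] 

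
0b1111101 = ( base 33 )3q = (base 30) 45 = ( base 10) 125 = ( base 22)5F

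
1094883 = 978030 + 116853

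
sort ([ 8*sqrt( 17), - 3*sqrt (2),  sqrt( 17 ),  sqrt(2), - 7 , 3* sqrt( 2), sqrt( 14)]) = [ - 7, - 3*sqrt( 2 ), sqrt(2 ) , sqrt( 14) , sqrt( 17 ),  3*sqrt(2 ),8*sqrt( 17 ) ]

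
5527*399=2205273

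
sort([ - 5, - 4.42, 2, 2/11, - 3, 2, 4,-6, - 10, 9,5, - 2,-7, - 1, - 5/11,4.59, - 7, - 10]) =[-10, - 10, - 7, - 7, - 6, - 5, - 4.42, - 3, - 2, - 1, - 5/11, 2/11,2,2, 4, 4.59, 5,  9]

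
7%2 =1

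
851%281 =8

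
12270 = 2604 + 9666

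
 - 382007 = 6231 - 388238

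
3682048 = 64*57532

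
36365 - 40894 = -4529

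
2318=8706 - 6388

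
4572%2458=2114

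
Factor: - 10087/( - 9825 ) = 3^(-1)*5^( - 2)*7^1*11^1 = 77/75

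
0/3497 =0 =0.00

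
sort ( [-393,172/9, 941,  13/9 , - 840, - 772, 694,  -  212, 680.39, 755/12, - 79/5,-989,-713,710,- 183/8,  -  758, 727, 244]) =[ - 989,-840,-772, - 758,- 713, - 393,  -  212, - 183/8,-79/5,13/9, 172/9, 755/12,244, 680.39, 694,  710,727, 941]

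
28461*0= 0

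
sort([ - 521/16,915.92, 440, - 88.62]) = [ - 88.62, - 521/16, 440, 915.92 ] 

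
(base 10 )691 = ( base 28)oj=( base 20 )1EB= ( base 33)KV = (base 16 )2B3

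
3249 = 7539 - 4290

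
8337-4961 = 3376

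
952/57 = 952/57 = 16.70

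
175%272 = 175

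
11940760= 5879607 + 6061153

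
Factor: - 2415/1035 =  - 3^( - 1)*7^1  =  -7/3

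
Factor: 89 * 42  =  2^1 * 3^1*7^1*89^1 = 3738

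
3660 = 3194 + 466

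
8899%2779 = 562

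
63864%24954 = 13956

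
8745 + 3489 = 12234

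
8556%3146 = 2264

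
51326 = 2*25663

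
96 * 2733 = 262368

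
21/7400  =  21/7400 = 0.00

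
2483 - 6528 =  - 4045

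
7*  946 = 6622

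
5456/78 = 69  +  37/39 = 69.95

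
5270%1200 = 470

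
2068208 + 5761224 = 7829432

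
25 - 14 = 11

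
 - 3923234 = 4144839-8068073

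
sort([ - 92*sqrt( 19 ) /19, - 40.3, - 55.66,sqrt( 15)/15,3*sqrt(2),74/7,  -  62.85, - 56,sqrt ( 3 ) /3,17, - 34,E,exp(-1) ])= [ - 62.85, - 56, - 55.66,-40.3, - 34,  -  92*sqrt (19 ) /19,sqrt( 15 )/15,  exp( - 1),sqrt( 3)/3, E, 3  *  sqrt( 2 ),74/7,17]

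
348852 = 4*87213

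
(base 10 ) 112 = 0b1110000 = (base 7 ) 220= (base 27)44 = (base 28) 40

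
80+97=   177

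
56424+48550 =104974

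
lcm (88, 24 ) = 264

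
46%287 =46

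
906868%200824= 103572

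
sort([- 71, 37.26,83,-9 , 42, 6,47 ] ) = [ - 71 , - 9,6,37.26 , 42, 47, 83] 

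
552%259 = 34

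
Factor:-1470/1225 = - 2^1 *3^1*5^( - 1)=   - 6/5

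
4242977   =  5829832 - 1586855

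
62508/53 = 1179 + 21/53=   1179.40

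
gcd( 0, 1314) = 1314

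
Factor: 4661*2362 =2^1 * 59^1*79^1 *1181^1= 11009282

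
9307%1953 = 1495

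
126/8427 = 42/2809 = 0.01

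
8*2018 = 16144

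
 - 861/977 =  - 861/977 = - 0.88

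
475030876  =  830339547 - 355308671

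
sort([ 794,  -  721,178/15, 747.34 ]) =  [-721, 178/15, 747.34, 794]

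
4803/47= 102 + 9/47= 102.19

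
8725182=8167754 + 557428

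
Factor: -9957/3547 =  - 3^1* 3319^1*3547^ ( - 1) 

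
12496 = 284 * 44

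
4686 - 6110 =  - 1424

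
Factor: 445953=3^1*43^1*3457^1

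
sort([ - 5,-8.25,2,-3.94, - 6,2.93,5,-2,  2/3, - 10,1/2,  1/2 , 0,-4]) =[-10, - 8.25, - 6,-5,-4,-3.94 , - 2, 0,1/2,1/2, 2/3,2,2.93,5]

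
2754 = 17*162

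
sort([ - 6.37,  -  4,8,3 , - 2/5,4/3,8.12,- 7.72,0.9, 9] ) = [ - 7.72,- 6.37,  -  4,  -  2/5,0.9,4/3,3 , 8, 8.12,9]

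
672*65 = 43680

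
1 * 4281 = 4281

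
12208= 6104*2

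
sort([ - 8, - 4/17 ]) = [ - 8, -4/17]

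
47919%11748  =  927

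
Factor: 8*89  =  712 = 2^3 * 89^1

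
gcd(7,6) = 1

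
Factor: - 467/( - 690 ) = 2^(- 1)*3^( - 1 )*5^( - 1 )*23^( -1) * 467^1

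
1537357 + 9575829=11113186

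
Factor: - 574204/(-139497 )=2^2*3^( - 1)*46499^(-1 ) * 143551^1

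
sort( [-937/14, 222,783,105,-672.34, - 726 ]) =[-726, -672.34,- 937/14,105, 222,783 ]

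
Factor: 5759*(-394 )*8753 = -19860959638=- 2^1*13^1 * 197^1* 443^1* 8753^1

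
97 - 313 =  - 216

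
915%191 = 151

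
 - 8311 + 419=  - 7892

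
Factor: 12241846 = 2^1*61^1*100343^1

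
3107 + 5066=8173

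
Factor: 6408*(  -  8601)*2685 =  - 2^3*3^4*5^1*47^1*61^1 * 89^1*179^1 = - 147984333480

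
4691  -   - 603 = 5294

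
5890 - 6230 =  - 340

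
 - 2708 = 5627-8335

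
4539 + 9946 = 14485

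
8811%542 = 139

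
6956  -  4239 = 2717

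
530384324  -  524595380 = 5788944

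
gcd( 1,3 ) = 1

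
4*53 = 212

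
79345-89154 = -9809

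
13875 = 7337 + 6538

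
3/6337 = 3/6337  =  0.00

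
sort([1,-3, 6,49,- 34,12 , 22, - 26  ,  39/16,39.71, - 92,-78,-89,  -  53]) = [ - 92,- 89,- 78, - 53,-34, - 26, -3,1,39/16,6,12,22,39.71,49]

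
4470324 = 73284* 61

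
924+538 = 1462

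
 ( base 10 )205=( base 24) 8d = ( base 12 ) 151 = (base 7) 412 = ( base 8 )315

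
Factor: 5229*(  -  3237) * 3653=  - 61831675269 = -3^3*7^1*13^2*83^2*281^1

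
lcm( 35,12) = 420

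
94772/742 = 127 + 269/371 = 127.73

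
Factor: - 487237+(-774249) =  - 1261486 = - 2^1*19^1*89^1*373^1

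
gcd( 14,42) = 14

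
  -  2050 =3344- 5394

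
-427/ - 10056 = 427/10056 = 0.04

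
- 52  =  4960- 5012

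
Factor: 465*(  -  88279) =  - 3^1* 5^1*31^1*43^1*2053^1 = - 41049735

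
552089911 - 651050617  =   - 98960706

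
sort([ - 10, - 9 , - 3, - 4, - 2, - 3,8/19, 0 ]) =[ -10,-9  , - 4, - 3, - 3,-2, 0, 8/19]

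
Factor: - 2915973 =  - 3^3 * 107999^1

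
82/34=41/17= 2.41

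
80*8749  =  699920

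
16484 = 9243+7241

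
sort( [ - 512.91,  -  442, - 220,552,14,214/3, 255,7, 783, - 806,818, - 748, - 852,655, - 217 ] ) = [  -  852, - 806, - 748, -512.91,-442, - 220, - 217,7,14, 214/3,255 , 552,  655,  783,818]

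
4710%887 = 275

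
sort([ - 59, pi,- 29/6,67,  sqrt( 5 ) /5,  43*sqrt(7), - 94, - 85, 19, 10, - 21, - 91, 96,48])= [-94,  -  91,  -  85, - 59, - 21, - 29/6, sqrt(5)/5, pi,10, 19,48, 67, 96, 43*sqrt( 7) ] 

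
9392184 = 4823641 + 4568543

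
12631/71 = 177 + 64/71 = 177.90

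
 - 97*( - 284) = 27548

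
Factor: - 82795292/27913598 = -41397646/13956799 = - 2^1* 1297^1*15959^1*13956799^( - 1) 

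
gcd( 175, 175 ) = 175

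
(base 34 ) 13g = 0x4FA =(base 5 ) 20044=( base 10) 1274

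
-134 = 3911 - 4045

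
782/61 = 12 + 50/61 = 12.82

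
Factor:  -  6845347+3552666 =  - 3292681 = - 7^1*19^2 * 1303^1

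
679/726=679/726 = 0.94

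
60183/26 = 60183/26 = 2314.73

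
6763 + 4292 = 11055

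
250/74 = 3 + 14/37 = 3.38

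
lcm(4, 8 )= 8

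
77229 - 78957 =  - 1728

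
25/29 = 25/29 = 0.86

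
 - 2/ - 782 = 1/391  =  0.00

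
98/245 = 2/5 = 0.40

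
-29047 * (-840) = 24399480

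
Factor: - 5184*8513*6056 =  - 267259709952=- 2^9*3^4*757^1*8513^1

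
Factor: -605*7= -4235 = -  5^1*7^1*11^2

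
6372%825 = 597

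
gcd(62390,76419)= 1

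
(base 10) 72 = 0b1001000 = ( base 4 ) 1020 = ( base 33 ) 26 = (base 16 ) 48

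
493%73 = 55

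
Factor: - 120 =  - 2^3*3^1*5^1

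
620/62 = 10 = 10.00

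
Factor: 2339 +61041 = 2^2*5^1*3169^1 = 63380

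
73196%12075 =746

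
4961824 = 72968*68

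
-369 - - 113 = -256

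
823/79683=823/79683 = 0.01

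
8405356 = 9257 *908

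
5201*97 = 504497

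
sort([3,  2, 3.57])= [2, 3,3.57 ] 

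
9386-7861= 1525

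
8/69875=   8/69875 = 0.00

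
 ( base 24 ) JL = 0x1DD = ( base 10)477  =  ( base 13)2A9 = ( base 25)j2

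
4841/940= 103/20= 5.15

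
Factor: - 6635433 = -3^1*7^2*45139^1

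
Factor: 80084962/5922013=2^1*19^2 * 110921^1*5922013^ ( - 1 )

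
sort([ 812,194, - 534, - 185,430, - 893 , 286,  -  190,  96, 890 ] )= [ - 893, - 534, - 190 , - 185, 96, 194, 286,  430,812,890]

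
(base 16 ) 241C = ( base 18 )1a9a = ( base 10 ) 9244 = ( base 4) 2100130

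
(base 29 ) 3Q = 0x71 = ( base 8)161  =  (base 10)113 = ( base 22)53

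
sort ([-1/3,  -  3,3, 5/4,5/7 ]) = [ - 3,- 1/3  ,  5/7,5/4,3]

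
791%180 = 71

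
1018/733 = 1018/733  =  1.39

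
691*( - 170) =  -  117470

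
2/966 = 1/483 = 0.00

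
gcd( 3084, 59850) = 6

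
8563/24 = 356+19/24 = 356.79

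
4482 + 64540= 69022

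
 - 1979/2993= - 1  +  1014/2993 = - 0.66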